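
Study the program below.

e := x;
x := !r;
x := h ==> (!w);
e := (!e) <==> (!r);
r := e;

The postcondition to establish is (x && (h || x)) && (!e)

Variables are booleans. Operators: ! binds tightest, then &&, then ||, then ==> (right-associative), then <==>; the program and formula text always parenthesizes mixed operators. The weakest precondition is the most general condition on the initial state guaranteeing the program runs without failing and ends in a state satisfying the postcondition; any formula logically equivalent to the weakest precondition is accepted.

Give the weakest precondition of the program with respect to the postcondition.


Working backward. After the program, the postcondition (x && (h || x)) && (!e) must hold; in canonical form it is x && (h || x) && (!e).
Before r := e: x && (h || x) && (!e)
Before e := (!e) <==> (!r): x && (h || x) && (!((!e) <==> (!r)))
Before x := h ==> (!w): (h ==> (!w)) && (h || (h ==> (!w))) && (!((!e) <==> (!r)))
Before x := !r: (h ==> (!w)) && (h || (h ==> (!w))) && (!((!e) <==> (!r)))
Before e := x: (h ==> (!w)) && (h || (h ==> (!w))) && (!((!x) <==> (!r)))
Answer: WP = (h ==> (!w)) && (h || (h ==> (!w))) && (!((!x) <==> (!r)))


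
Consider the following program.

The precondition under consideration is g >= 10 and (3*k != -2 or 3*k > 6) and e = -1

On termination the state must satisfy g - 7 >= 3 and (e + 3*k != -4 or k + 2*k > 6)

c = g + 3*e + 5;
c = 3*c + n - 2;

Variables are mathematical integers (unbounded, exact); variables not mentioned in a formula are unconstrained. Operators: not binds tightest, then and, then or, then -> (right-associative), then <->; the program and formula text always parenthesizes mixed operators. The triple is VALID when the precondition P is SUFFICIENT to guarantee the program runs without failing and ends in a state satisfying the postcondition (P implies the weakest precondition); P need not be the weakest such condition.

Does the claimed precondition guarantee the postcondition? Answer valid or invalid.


Working backward. After the program, the postcondition g - 7 >= 3 and (e + 3*k != -4 or k + 2*k > 6) must hold; in canonical form it is g >= 10 and (e + 3*k != -4 or 3*k > 6).
Before c := 3*c + n - 2: g >= 10 and (e + 3*k != -4 or 3*k > 6)
Before c := g + 3*e + 5: g >= 10 and (e + 3*k != -4 or 3*k > 6)
The weakest precondition is g >= 10 and (e + 3*k != -4 or 3*k > 6).
Check whether g >= 10 and (3*k != -2 or 3*k > 6) and e = -1 implies it.
Countermodel: at the initial state e = -1, g = 10, k = -1, the precondition holds but the weakest precondition fails.
Answer: invalid


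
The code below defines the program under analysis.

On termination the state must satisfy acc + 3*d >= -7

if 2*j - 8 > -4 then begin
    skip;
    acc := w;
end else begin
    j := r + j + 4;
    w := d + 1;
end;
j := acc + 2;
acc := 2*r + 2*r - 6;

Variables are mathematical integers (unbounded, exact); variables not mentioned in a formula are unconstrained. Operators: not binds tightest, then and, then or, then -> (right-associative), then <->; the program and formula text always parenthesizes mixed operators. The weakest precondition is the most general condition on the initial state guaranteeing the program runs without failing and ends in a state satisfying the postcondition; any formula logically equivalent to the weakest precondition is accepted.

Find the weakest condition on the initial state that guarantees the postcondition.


Working backward. After the program, acc + 3*d >= -7 must hold.
Before acc := 2*r + 2*r - 6: 3*d + 4*r >= -1
Before j := acc + 2: 3*d + 4*r >= -1
Then branch requires 3*d + 4*r >= -1; else branch requires 3*d + 4*r >= -1.
Before the if: (2*j > 4 -> 3*d + 4*r >= -1) and ((not (2*j > 4)) -> 3*d + 4*r >= -1)
Answer: WP = (2*j > 4 -> 3*d + 4*r >= -1) and ((not (2*j > 4)) -> 3*d + 4*r >= -1)


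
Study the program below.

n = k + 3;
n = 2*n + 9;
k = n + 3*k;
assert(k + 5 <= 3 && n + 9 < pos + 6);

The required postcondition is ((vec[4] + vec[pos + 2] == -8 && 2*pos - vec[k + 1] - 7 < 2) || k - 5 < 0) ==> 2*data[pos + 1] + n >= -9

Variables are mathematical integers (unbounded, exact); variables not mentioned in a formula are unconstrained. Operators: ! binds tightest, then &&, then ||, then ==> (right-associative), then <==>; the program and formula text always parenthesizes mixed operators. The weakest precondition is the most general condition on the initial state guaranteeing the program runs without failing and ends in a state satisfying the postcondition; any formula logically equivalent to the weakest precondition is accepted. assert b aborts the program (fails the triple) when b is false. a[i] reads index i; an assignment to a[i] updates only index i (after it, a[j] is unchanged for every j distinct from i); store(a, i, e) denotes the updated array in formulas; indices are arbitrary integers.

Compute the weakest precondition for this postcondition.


Working backward. After the program, the postcondition ((vec[4] + vec[pos + 2] == -8 && 2*pos - vec[k + 1] - 7 < 2) || k - 5 < 0) ==> 2*data[pos + 1] + n >= -9 must hold; in canonical form it is ((vec[pos + 2] + vec[4] == -8 && 2*pos < vec[k + 1] + 9) || k < 5) ==> 2*data[pos + 1] + n >= -9.
Before assert k + 5 <= 3 && n + 9 < pos + 6: k <= -2 && n < pos - 3 && (((vec[pos + 2] + vec[4] == -8 && 2*pos < vec[k + 1] + 9) || k < 5) ==> 2*data[pos + 1] + n >= -9)
Before k := n + 3*k: 3*k + n <= -2 && n < pos - 3 && (((vec[pos + 2] + vec[4] == -8 && 2*pos < vec[3*k + n + 1] + 9) || 3*k + n < 5) ==> 2*data[pos + 1] + n >= -9)
Before n := 2*n + 9: 3*k + 2*n <= -11 && 2*n < pos - 12 && (((vec[pos + 2] + vec[4] == -8 && 2*pos < vec[3*k + 2*n + 10] + 9) || 3*k + 2*n < -4) ==> 2*data[pos + 1] + 2*n >= -18)
Before n := k + 3: 5*k <= -17 && 2*k < pos - 18 && (((vec[pos + 2] + vec[4] == -8 && 2*pos < vec[5*k + 16] + 9) || 5*k < -10) ==> 2*data[pos + 1] + 2*k >= -24)
Answer: WP = 5*k <= -17 && 2*k < pos - 18 && (((vec[pos + 2] + vec[4] == -8 && 2*pos < vec[5*k + 16] + 9) || 5*k < -10) ==> 2*data[pos + 1] + 2*k >= -24)


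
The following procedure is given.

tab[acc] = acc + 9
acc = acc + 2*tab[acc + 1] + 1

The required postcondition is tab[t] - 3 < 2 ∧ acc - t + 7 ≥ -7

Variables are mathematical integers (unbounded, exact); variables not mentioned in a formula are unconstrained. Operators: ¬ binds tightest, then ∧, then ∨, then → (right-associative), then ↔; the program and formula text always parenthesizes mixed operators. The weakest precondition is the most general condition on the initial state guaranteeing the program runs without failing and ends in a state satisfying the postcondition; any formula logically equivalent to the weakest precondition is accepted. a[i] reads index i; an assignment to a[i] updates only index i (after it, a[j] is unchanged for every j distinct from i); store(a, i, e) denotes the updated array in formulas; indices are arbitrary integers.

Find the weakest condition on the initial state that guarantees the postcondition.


Working backward. After the program, the postcondition tab[t] - 3 < 2 ∧ acc - t + 7 ≥ -7 must hold; in canonical form it is tab[t] < 5 ∧ acc ≥ t - 14.
Before acc := acc + 2*tab[acc + 1] + 1: tab[t] < 5 ∧ 2*tab[acc + 1] + acc ≥ t - 15
Before tab[acc] := acc + 9: store(tab, acc, acc + 9)[t] < 5 ∧ 2*store(tab, acc, acc + 9)[acc + 1] + acc ≥ t - 15
Answer: WP = store(tab, acc, acc + 9)[t] < 5 ∧ 2*store(tab, acc, acc + 9)[acc + 1] + acc ≥ t - 15


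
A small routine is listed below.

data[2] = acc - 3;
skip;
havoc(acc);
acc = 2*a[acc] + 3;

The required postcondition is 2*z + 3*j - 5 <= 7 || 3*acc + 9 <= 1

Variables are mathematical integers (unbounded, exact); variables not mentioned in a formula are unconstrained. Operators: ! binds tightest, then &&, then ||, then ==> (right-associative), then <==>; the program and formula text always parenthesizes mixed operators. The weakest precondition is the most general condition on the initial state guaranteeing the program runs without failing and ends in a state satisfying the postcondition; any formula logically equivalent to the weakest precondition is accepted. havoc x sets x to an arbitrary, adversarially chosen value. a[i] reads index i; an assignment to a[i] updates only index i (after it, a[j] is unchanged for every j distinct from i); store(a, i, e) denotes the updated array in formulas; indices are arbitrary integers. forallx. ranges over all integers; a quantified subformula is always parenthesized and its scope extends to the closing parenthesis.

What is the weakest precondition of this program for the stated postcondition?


Working backward. After the program, the postcondition 2*z + 3*j - 5 <= 7 || 3*acc + 9 <= 1 must hold; in canonical form it is 3*j + 2*z <= 12 || 3*acc <= -8.
Before acc := 2*a[acc] + 3: 3*j + 2*z <= 12 || 6*a[acc] <= -17
Before havoc acc: forall acc_1. (3*j + 2*z <= 12 || 6*a[acc_1] <= -17)
Before skip: forall acc_1. (3*j + 2*z <= 12 || 6*a[acc_1] <= -17)
Before data[2] := acc - 3: forall acc_1. (3*j + 2*z <= 12 || 6*a[acc_1] <= -17)
Answer: WP = forall acc_1. (3*j + 2*z <= 12 || 6*a[acc_1] <= -17)


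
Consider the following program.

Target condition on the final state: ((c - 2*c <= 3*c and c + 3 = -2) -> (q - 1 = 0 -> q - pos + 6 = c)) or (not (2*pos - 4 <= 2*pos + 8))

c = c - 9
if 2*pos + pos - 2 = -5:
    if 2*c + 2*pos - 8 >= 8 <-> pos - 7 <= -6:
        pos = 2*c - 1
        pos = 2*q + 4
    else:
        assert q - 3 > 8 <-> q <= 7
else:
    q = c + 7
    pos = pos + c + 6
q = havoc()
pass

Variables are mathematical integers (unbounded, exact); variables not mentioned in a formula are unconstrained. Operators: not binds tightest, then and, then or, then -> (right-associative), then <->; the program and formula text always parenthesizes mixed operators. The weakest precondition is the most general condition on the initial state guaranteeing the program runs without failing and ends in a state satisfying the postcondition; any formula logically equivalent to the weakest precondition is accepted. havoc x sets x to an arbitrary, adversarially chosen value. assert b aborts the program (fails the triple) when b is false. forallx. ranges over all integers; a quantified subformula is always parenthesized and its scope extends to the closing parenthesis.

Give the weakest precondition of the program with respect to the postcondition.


Working backward. After the program, the postcondition ((c - 2*c <= 3*c and c + 3 = -2) -> (q - 1 = 0 -> q - pos + 6 = c)) or (not (2*pos - 4 <= 2*pos + 8)) must hold; in canonical form it is (4*c >= 0 and c = -5) -> (q = 1 -> q = c + pos - 6).
Before skip: (4*c >= 0 and c = -5) -> (q = 1 -> q = c + pos - 6)
Before havoc q: forall q_1. ((4*c >= 0 and c = -5) -> (q_1 = 1 -> q_1 = c + pos - 6))
Then branch requires ((2*c + 2*pos >= 16 <-> pos <= 1) -> (forall q_1. ((4*c >= 0 and c = -5) -> (q_1 = 1 -> q_1 = c + 2*q - 2)))) and ((not (2*c + 2*pos >= 16 <-> pos <= 1)) -> ((q > 11 <-> q <= 7) and (forall q_1. ((4*c >= 0 and c = -5) -> (q_1 = 1 -> q_1 = c + pos - 6))))); else branch requires forall q_1. ((4*c >= 0 and c = -5) -> (q_1 = 1 -> q_1 = 2*c + pos)).
Before the if: (3*pos = -3 -> (((2*c + 2*pos >= 16 <-> pos <= 1) -> (forall q_1. ((4*c >= 0 and c = -5) -> (q_1 = 1 -> q_1 = c + 2*q - 2)))) and ((not (2*c + 2*pos >= 16 <-> pos <= 1)) -> ((q > 11 <-> q <= 7) and (forall q_1. ((4*c >= 0 and c = -5) -> (q_1 = 1 -> q_1 = c + pos - 6))))))) and ((not (3*pos = -3)) -> (forall q_1. ((4*c >= 0 and c = -5) -> (q_1 = 1 -> q_1 = 2*c + pos))))
Before c := c - 9: (3*pos = -3 -> (((2*c + 2*pos >= 34 <-> pos <= 1) -> (forall q_1. ((4*c >= 36 and c = 4) -> (q_1 = 1 -> q_1 = c + 2*q - 11)))) and ((not (2*c + 2*pos >= 34 <-> pos <= 1)) -> ((q > 11 <-> q <= 7) and (forall q_1. ((4*c >= 36 and c = 4) -> (q_1 = 1 -> q_1 = c + pos - 15))))))) and ((not (3*pos = -3)) -> (forall q_1. ((4*c >= 36 and c = 4) -> (q_1 = 1 -> q_1 = 2*c + pos - 18))))
Answer: WP = (3*pos = -3 -> (((2*c + 2*pos >= 34 <-> pos <= 1) -> (forall q_1. ((4*c >= 36 and c = 4) -> (q_1 = 1 -> q_1 = c + 2*q - 11)))) and ((not (2*c + 2*pos >= 34 <-> pos <= 1)) -> ((q > 11 <-> q <= 7) and (forall q_1. ((4*c >= 36 and c = 4) -> (q_1 = 1 -> q_1 = c + pos - 15))))))) and ((not (3*pos = -3)) -> (forall q_1. ((4*c >= 36 and c = 4) -> (q_1 = 1 -> q_1 = 2*c + pos - 18))))


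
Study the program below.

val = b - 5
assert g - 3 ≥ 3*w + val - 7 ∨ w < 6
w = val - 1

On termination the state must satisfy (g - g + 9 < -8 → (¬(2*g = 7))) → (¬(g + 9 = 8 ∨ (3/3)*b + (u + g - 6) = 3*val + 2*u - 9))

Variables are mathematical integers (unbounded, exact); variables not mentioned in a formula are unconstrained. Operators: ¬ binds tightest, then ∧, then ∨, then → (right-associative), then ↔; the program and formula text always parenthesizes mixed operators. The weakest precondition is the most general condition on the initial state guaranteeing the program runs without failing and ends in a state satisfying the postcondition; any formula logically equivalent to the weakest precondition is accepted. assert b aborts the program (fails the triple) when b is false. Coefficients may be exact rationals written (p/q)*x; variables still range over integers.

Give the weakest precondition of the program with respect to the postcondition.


Working backward. After the program, the postcondition (g - g + 9 < -8 → (¬(2*g = 7))) → (¬(g + 9 = 8 ∨ (3/3)*b + (u + g - 6) = 3*val + 2*u - 9)) must hold; in canonical form it is ¬(g = -1 ∨ b + g = u + 3*val - 3).
Before w := val - 1: ¬(g = -1 ∨ b + g = u + 3*val - 3)
Before assert g - 3 ≥ 3*w + val - 7 ∨ w < 6: (g ≥ val + 3*w - 4 ∨ w < 6) ∧ (¬(g = -1 ∨ b + g = u + 3*val - 3))
Before val := b - 5: (g ≥ b + 3*w - 9 ∨ w < 6) ∧ (¬(g = -1 ∨ g = 2*b + u - 18))
Answer: WP = (g ≥ b + 3*w - 9 ∨ w < 6) ∧ (¬(g = -1 ∨ g = 2*b + u - 18))


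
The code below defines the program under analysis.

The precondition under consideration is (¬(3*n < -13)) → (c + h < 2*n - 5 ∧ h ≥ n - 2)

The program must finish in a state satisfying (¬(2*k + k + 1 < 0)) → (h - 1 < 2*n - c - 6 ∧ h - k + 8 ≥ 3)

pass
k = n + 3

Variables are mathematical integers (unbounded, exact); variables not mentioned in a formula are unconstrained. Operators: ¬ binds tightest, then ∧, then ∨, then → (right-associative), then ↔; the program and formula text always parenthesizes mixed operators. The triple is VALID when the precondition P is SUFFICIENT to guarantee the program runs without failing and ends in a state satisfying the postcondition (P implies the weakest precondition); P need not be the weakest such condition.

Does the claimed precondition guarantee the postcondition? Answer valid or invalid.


Working backward. After the program, the postcondition (¬(2*k + k + 1 < 0)) → (h - 1 < 2*n - c - 6 ∧ h - k + 8 ≥ 3) must hold; in canonical form it is (¬(3*k < -1)) → (c + h < 2*n - 5 ∧ h ≥ k - 5).
Before k := n + 3: (¬(3*n < -10)) → (c + h < 2*n - 5 ∧ h ≥ n - 2)
Before skip: (¬(3*n < -10)) → (c + h < 2*n - 5 ∧ h ≥ n - 2)
The weakest precondition is (¬(3*n < -10)) → (c + h < 2*n - 5 ∧ h ≥ n - 2).
Check whether (¬(3*n < -13)) → (c + h < 2*n - 5 ∧ h ≥ n - 2) implies it.
Every state satisfying the precondition satisfies the weakest precondition: the implication holds.
Answer: valid


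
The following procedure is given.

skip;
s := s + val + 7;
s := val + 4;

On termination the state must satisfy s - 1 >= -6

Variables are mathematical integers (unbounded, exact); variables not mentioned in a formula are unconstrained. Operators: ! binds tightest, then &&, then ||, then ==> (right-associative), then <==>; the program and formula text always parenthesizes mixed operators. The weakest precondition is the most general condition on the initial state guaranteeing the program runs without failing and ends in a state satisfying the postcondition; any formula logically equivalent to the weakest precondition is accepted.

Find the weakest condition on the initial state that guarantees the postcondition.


Working backward. After the program, the postcondition s - 1 >= -6 must hold; in canonical form it is s >= -5.
Before s := val + 4: val >= -9
Before s := s + val + 7: val >= -9
Before skip: val >= -9
Answer: WP = val >= -9


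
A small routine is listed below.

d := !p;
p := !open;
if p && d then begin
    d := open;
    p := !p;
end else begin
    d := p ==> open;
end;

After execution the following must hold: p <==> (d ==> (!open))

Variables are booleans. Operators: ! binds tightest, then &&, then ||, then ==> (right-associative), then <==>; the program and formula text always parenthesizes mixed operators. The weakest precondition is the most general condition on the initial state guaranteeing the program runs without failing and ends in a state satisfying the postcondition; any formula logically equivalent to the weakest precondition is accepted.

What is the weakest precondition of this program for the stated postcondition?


Working backward. After the program, p <==> (d ==> (!open)) must hold.
Then branch requires (!p) <==> (open ==> (!open)); else branch requires p <==> ((p ==> open) ==> (!open)).
Before the if: ((p && d) ==> ((!p) <==> (open ==> (!open)))) && ((!(p && d)) ==> (p <==> ((p ==> open) ==> (!open))))
Before p := !open: (((!open) && d) ==> (open <==> (open ==> (!open)))) && ((!((!open) && d)) ==> ((!open) <==> (((!open) ==> open) ==> (!open))))
Before d := !p: (((!open) && (!p)) ==> (open <==> (open ==> (!open)))) && ((!((!open) && (!p))) ==> ((!open) <==> (((!open) ==> open) ==> (!open))))
Answer: WP = (((!open) && (!p)) ==> (open <==> (open ==> (!open)))) && ((!((!open) && (!p))) ==> ((!open) <==> (((!open) ==> open) ==> (!open))))


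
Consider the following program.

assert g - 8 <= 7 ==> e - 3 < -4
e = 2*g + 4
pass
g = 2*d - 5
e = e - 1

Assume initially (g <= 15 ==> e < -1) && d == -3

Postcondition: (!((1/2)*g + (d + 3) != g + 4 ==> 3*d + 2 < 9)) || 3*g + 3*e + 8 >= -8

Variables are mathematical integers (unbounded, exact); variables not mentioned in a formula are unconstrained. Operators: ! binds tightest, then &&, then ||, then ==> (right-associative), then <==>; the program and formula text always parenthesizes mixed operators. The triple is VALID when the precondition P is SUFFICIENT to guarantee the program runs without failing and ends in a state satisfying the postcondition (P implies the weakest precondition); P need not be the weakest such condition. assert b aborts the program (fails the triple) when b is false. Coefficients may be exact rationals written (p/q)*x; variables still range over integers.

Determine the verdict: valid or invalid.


Working backward. After the program, the postcondition (!((1/2)*g + (d + 3) != g + 4 ==> 3*d + 2 < 9)) || 3*g + 3*e + 8 >= -8 must hold; in canonical form it is (!(d != (1/2)*g + 1 ==> 3*d < 7)) || 3*e + 3*g >= -16.
Before e := e - 1: (!(d != (1/2)*g + 1 ==> 3*d < 7)) || 3*e + 3*g >= -13
Before g := 2*d - 5: (!(3*d < 7)) || 6*d + 3*e >= 2
Before skip: (!(3*d < 7)) || 6*d + 3*e >= 2
Before e := 2*g + 4: (!(3*d < 7)) || 6*d + 6*g >= -10
Before assert g - 8 <= 7 ==> e - 3 < -4: (g <= 15 ==> e < -1) && ((!(3*d < 7)) || 6*d + 6*g >= -10)
The weakest precondition is (g <= 15 ==> e < -1) && ((!(3*d < 7)) || 6*d + 6*g >= -10).
Check whether (g <= 15 ==> e < -1) && d == -3 implies it.
Countermodel: at the initial state d = -3, e = -2, g = 0, the precondition holds but the weakest precondition fails.
Answer: invalid


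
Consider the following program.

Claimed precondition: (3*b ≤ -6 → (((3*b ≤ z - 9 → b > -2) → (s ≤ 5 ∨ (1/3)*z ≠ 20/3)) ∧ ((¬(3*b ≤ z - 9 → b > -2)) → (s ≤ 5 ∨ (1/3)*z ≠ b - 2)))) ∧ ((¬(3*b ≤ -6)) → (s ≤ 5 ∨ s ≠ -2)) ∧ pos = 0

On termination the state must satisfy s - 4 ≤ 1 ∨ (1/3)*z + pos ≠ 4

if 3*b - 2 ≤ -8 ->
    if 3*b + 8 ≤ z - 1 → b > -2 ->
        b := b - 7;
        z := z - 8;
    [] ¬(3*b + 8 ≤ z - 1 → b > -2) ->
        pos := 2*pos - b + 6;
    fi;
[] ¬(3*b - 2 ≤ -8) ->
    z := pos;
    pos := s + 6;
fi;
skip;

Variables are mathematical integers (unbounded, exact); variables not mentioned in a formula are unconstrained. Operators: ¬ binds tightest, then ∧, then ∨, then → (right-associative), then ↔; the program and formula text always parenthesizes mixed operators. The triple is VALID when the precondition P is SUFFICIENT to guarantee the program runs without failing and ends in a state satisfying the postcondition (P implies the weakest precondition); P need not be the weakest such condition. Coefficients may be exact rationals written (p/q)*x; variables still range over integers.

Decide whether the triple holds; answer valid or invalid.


Working backward. After the program, the postcondition s - 4 ≤ 1 ∨ (1/3)*z + pos ≠ 4 must hold; in canonical form it is s ≤ 5 ∨ pos + (1/3)*z ≠ 4.
Before skip: s ≤ 5 ∨ pos + (1/3)*z ≠ 4
Then branch requires ((3*b ≤ z - 9 → b > -2) → (s ≤ 5 ∨ pos + (1/3)*z ≠ 20/3)) ∧ ((¬(3*b ≤ z - 9 → b > -2)) → (s ≤ 5 ∨ 2*pos + (1/3)*z ≠ b - 2)); else branch requires s ≤ 5 ∨ (1/3)*pos + s ≠ -2.
Before the if: (3*b ≤ -6 → (((3*b ≤ z - 9 → b > -2) → (s ≤ 5 ∨ pos + (1/3)*z ≠ 20/3)) ∧ ((¬(3*b ≤ z - 9 → b > -2)) → (s ≤ 5 ∨ 2*pos + (1/3)*z ≠ b - 2)))) ∧ ((¬(3*b ≤ -6)) → (s ≤ 5 ∨ (1/3)*pos + s ≠ -2))
The weakest precondition is (3*b ≤ -6 → (((3*b ≤ z - 9 → b > -2) → (s ≤ 5 ∨ pos + (1/3)*z ≠ 20/3)) ∧ ((¬(3*b ≤ z - 9 → b > -2)) → (s ≤ 5 ∨ 2*pos + (1/3)*z ≠ b - 2)))) ∧ ((¬(3*b ≤ -6)) → (s ≤ 5 ∨ (1/3)*pos + s ≠ -2)).
Check whether (3*b ≤ -6 → (((3*b ≤ z - 9 → b > -2) → (s ≤ 5 ∨ (1/3)*z ≠ 20/3)) ∧ ((¬(3*b ≤ z - 9 → b > -2)) → (s ≤ 5 ∨ (1/3)*z ≠ b - 2)))) ∧ ((¬(3*b ≤ -6)) → (s ≤ 5 ∨ s ≠ -2)) ∧ pos = 0 implies it.
Every state satisfying the precondition satisfies the weakest precondition: the implication holds.
Answer: valid


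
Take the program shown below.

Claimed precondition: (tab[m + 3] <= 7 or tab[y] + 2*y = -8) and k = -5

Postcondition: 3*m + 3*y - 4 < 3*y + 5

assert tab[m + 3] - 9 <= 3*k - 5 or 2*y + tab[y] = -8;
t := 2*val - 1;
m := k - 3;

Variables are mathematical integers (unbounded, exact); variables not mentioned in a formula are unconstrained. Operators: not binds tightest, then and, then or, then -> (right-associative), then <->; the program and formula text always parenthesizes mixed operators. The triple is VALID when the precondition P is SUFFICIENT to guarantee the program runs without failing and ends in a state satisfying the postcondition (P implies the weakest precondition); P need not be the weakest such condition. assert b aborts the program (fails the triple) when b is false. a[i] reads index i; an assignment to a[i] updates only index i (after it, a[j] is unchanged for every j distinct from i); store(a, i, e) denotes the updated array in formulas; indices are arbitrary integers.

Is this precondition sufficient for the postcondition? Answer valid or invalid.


Working backward. After the program, the postcondition 3*m + 3*y - 4 < 3*y + 5 must hold; in canonical form it is 3*m < 9.
Before m := k - 3: 3*k < 18
Before t := 2*val - 1: 3*k < 18
Before assert tab[m + 3] - 9 <= 3*k - 5 or 2*y + tab[y] = -8: (tab[m + 3] <= 3*k + 4 or tab[y] + 2*y = -8) and 3*k < 18
The weakest precondition is (tab[m + 3] <= 3*k + 4 or tab[y] + 2*y = -8) and 3*k < 18.
Check whether (tab[m + 3] <= 7 or tab[y] + 2*y = -8) and k = -5 implies it.
Countermodel: at the initial state k = -5, m = -1, tab = {[2] = 0, [7040] = -14089, elsewhere 0}, y = 7040, the precondition holds but the weakest precondition fails.
Answer: invalid


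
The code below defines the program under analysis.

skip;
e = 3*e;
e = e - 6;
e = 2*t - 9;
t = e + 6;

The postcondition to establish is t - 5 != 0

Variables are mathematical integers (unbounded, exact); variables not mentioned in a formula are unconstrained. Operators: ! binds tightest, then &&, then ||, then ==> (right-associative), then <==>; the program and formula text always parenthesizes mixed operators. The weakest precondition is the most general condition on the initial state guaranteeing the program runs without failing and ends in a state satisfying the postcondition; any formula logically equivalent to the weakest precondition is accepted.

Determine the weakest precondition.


Working backward. After the program, the postcondition t - 5 != 0 must hold; in canonical form it is t != 5.
Before t := e + 6: e != -1
Before e := 2*t - 9: 2*t != 8
Before e := e - 6: 2*t != 8
Before e := 3*e: 2*t != 8
Before skip: 2*t != 8
Answer: WP = 2*t != 8


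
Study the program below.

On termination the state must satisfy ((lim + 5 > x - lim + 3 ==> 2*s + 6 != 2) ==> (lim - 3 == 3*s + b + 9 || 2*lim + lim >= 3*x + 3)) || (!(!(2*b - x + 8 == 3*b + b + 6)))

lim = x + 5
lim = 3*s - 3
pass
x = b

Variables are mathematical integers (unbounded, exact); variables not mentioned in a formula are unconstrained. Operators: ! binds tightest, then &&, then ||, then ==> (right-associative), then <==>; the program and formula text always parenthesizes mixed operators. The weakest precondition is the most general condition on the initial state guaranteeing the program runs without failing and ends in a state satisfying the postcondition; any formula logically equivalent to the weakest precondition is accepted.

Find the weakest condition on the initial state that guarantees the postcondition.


Working backward. After the program, the postcondition ((lim + 5 > x - lim + 3 ==> 2*s + 6 != 2) ==> (lim - 3 == 3*s + b + 9 || 2*lim + lim >= 3*x + 3)) || (!(!(2*b - x + 8 == 3*b + b + 6))) must hold; in canonical form it is ((2*lim > x - 2 ==> 2*s != -4) ==> (lim == b + 3*s + 12 || 3*lim >= 3*x + 3)) || 2*b + x == 2.
Before x := b: ((2*lim > b - 2 ==> 2*s != -4) ==> (lim == b + 3*s + 12 || 3*lim >= 3*b + 3)) || 3*b == 2
Before skip: ((2*lim > b - 2 ==> 2*s != -4) ==> (lim == b + 3*s + 12 || 3*lim >= 3*b + 3)) || 3*b == 2
Before lim := 3*s - 3: ((6*s > b + 4 ==> 2*s != -4) ==> (b == -15 || 9*s >= 3*b + 12)) || 3*b == 2
Before lim := x + 5: ((6*s > b + 4 ==> 2*s != -4) ==> (b == -15 || 9*s >= 3*b + 12)) || 3*b == 2
Answer: WP = ((6*s > b + 4 ==> 2*s != -4) ==> (b == -15 || 9*s >= 3*b + 12)) || 3*b == 2


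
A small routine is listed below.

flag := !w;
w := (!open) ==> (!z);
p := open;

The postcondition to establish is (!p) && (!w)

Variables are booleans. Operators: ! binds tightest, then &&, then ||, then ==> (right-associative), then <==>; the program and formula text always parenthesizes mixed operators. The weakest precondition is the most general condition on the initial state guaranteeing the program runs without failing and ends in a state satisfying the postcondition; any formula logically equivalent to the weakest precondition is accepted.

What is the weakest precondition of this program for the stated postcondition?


Working backward. After the program, (!p) && (!w) must hold.
Before p := open: (!open) && (!w)
Before w := (!open) ==> (!z): (!open) && (!((!open) ==> (!z)))
Before flag := !w: (!open) && (!((!open) ==> (!z)))
Answer: WP = (!open) && (!((!open) ==> (!z)))


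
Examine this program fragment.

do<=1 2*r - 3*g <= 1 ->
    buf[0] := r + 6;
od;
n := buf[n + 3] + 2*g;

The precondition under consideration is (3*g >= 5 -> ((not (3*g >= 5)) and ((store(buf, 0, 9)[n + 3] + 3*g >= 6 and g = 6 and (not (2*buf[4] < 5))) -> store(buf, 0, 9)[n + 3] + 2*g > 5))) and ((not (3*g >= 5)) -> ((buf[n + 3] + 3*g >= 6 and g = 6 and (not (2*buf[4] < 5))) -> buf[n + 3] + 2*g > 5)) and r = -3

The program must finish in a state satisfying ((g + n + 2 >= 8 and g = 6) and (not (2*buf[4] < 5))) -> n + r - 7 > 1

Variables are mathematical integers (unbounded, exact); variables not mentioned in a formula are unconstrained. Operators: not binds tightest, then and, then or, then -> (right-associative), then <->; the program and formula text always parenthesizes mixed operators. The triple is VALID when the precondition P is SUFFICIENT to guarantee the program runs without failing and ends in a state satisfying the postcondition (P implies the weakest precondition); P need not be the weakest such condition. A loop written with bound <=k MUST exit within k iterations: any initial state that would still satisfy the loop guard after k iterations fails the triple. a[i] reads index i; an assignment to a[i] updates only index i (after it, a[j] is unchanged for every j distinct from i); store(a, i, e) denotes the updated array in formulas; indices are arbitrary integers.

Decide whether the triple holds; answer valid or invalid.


Working backward. After the program, the postcondition ((g + n + 2 >= 8 and g = 6) and (not (2*buf[4] < 5))) -> n + r - 7 > 1 must hold; in canonical form it is (g + n >= 6 and g = 6 and (not (2*buf[4] < 5))) -> n + r > 8.
Before n := buf[n + 3] + 2*g: (buf[n + 3] + 3*g >= 6 and g = 6 and (not (2*buf[4] < 5))) -> buf[n + 3] + 2*g + r > 8
Before the loop (bound <=1), unroll the exhaustion recursion (WP_0 = exit-now case; WP_j = one more guarded iteration, up to j = 1):
  WP_0: (not (2*r <= 3*g + 1)) and ((buf[n + 3] + 3*g >= 6 and g = 6 and (not (2*buf[4] < 5))) -> buf[n + 3] + 2*g + r > 8)
  WP_1: (2*r <= 3*g + 1 -> ((not (2*r <= 3*g + 1)) and ((store(buf, 0, r + 6)[n + 3] + 3*g >= 6 and g = 6 and (not (2*buf[4] < 5))) -> store(buf, 0, r + 6)[n + 3] + 2*g + r > 8))) and ((not (2*r <= 3*g + 1)) -> ((buf[n + 3] + 3*g >= 6 and g = 6 and (not (2*buf[4] < 5))) -> buf[n + 3] + 2*g + r > 8))
So before the loop: (2*r <= 3*g + 1 -> ((not (2*r <= 3*g + 1)) and ((store(buf, 0, r + 6)[n + 3] + 3*g >= 6 and g = 6 and (not (2*buf[4] < 5))) -> store(buf, 0, r + 6)[n + 3] + 2*g + r > 8))) and ((not (2*r <= 3*g + 1)) -> ((buf[n + 3] + 3*g >= 6 and g = 6 and (not (2*buf[4] < 5))) -> buf[n + 3] + 2*g + r > 8))
The weakest precondition is (2*r <= 3*g + 1 -> ((not (2*r <= 3*g + 1)) and ((store(buf, 0, r + 6)[n + 3] + 3*g >= 6 and g = 6 and (not (2*buf[4] < 5))) -> store(buf, 0, r + 6)[n + 3] + 2*g + r > 8))) and ((not (2*r <= 3*g + 1)) -> ((buf[n + 3] + 3*g >= 6 and g = 6 and (not (2*buf[4] < 5))) -> buf[n + 3] + 2*g + r > 8)).
Check whether (3*g >= 5 -> ((not (3*g >= 5)) and ((store(buf, 0, 9)[n + 3] + 3*g >= 6 and g = 6 and (not (2*buf[4] < 5))) -> store(buf, 0, 9)[n + 3] + 2*g > 5))) and ((not (3*g >= 5)) -> ((buf[n + 3] + 3*g >= 6 and g = 6 and (not (2*buf[4] < 5))) -> buf[n + 3] + 2*g > 5)) and r = -3 implies it.
Countermodel: at the initial state buf = {[0] = 0, [4] = 0, elsewhere 0}, g = 0, n = -3, r = -3, the precondition holds but the weakest precondition fails.
Answer: invalid


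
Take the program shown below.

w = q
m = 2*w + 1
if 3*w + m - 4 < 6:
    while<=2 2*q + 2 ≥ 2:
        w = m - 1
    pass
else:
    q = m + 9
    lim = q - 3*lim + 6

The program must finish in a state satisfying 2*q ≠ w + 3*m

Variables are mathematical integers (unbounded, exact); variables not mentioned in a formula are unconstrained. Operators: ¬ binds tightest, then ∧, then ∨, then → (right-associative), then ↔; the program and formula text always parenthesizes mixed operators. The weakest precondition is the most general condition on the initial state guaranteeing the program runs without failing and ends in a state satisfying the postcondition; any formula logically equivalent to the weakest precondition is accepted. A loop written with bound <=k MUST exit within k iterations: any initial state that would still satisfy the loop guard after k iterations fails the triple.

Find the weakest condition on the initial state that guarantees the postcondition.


Working backward. After the program, the postcondition 2*q ≠ w + 3*m must hold; in canonical form it is 2*q ≠ 3*m + w.
Then branch requires (2*q ≥ 0 → ((2*q ≥ 0 → ((¬(2*q ≥ 0)) ∧ 2*q ≠ 4*m - 1)) ∧ ((¬(2*q ≥ 0)) → 2*q ≠ 4*m - 1))) ∧ ((¬(2*q ≥ 0)) → 2*q ≠ 3*m + w); else branch requires m + w ≠ 18.
Before the if: (m + 3*w < 10 → ((2*q ≥ 0 → ((2*q ≥ 0 → ((¬(2*q ≥ 0)) ∧ 2*q ≠ 4*m - 1)) ∧ ((¬(2*q ≥ 0)) → 2*q ≠ 4*m - 1))) ∧ ((¬(2*q ≥ 0)) → 2*q ≠ 3*m + w))) ∧ ((¬(m + 3*w < 10)) → m + w ≠ 18)
Before m := 2*w + 1: (5*w < 9 → ((2*q ≥ 0 → ((2*q ≥ 0 → ((¬(2*q ≥ 0)) ∧ 2*q ≠ 8*w + 3)) ∧ ((¬(2*q ≥ 0)) → 2*q ≠ 8*w + 3))) ∧ ((¬(2*q ≥ 0)) → 2*q ≠ 7*w + 3))) ∧ ((¬(5*w < 9)) → 3*w ≠ 17)
Before w := q: (5*q < 9 → ((2*q ≥ 0 → ((2*q ≥ 0 → ((¬(2*q ≥ 0)) ∧ 6*q ≠ -3)) ∧ ((¬(2*q ≥ 0)) → 6*q ≠ -3))) ∧ ((¬(2*q ≥ 0)) → 5*q ≠ -3))) ∧ ((¬(5*q < 9)) → 3*q ≠ 17)
Answer: WP = (5*q < 9 → ((2*q ≥ 0 → ((2*q ≥ 0 → ((¬(2*q ≥ 0)) ∧ 6*q ≠ -3)) ∧ ((¬(2*q ≥ 0)) → 6*q ≠ -3))) ∧ ((¬(2*q ≥ 0)) → 5*q ≠ -3))) ∧ ((¬(5*q < 9)) → 3*q ≠ 17)


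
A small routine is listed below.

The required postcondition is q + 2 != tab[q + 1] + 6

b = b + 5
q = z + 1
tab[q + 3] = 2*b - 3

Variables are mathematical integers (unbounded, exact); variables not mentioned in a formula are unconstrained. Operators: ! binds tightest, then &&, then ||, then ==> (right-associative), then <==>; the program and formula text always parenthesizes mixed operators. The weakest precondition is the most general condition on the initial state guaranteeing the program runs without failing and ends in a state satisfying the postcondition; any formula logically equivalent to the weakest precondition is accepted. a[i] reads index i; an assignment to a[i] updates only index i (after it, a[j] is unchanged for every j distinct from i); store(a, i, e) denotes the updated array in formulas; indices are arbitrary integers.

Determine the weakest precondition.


Working backward. After the program, the postcondition q + 2 != tab[q + 1] + 6 must hold; in canonical form it is q != tab[q + 1] + 4.
Before tab[q + 3] := 2*b - 3: q != store(tab, q + 3, 2*b - 3)[q + 1] + 4
Before q := z + 1: z != store(tab, z + 4, 2*b - 3)[z + 2] + 3
Before b := b + 5: z != store(tab, z + 4, 2*b + 7)[z + 2] + 3
Answer: WP = z != store(tab, z + 4, 2*b + 7)[z + 2] + 3


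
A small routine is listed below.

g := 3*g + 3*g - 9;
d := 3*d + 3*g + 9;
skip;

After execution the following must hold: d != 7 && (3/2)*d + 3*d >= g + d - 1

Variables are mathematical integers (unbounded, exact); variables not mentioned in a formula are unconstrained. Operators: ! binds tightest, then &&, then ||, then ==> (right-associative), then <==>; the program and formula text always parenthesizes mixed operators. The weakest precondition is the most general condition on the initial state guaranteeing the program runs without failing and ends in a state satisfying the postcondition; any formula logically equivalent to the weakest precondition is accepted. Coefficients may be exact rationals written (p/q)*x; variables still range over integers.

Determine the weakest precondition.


Working backward. After the program, the postcondition d != 7 && (3/2)*d + 3*d >= g + d - 1 must hold; in canonical form it is d != 7 && (7/2)*d >= g - 1.
Before skip: d != 7 && (7/2)*d >= g - 1
Before d := 3*d + 3*g + 9: 3*d + 3*g != -2 && (21/2)*d + (19/2)*g >= -65/2
Before g := 3*g + 3*g - 9: 3*d + 18*g != 25 && (21/2)*d + 57*g >= 53
Answer: WP = 3*d + 18*g != 25 && (21/2)*d + 57*g >= 53


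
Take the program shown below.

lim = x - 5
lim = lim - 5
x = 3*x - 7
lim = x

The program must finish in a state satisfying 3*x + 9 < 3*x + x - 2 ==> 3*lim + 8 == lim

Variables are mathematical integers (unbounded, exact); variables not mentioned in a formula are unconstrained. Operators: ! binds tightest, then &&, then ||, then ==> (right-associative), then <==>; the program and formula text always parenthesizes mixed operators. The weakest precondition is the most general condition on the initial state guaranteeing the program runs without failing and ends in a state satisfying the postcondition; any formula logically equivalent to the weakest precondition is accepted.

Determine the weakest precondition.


Working backward. After the program, the postcondition 3*x + 9 < 3*x + x - 2 ==> 3*lim + 8 == lim must hold; in canonical form it is x > 11 ==> 2*lim == -8.
Before lim := x: x > 11 ==> 2*x == -8
Before x := 3*x - 7: 3*x > 18 ==> 6*x == 6
Before lim := lim - 5: 3*x > 18 ==> 6*x == 6
Before lim := x - 5: 3*x > 18 ==> 6*x == 6
Answer: WP = 3*x > 18 ==> 6*x == 6


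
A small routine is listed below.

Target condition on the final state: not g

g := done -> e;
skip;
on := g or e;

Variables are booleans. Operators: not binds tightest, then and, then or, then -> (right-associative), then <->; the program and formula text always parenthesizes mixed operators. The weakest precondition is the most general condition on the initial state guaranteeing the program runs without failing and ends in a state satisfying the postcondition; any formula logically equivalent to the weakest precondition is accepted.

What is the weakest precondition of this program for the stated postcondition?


Working backward. After the program, not g must hold.
Before on := g or e: not g
Before skip: not g
Before g := done -> e: not (done -> e)
Answer: WP = not (done -> e)


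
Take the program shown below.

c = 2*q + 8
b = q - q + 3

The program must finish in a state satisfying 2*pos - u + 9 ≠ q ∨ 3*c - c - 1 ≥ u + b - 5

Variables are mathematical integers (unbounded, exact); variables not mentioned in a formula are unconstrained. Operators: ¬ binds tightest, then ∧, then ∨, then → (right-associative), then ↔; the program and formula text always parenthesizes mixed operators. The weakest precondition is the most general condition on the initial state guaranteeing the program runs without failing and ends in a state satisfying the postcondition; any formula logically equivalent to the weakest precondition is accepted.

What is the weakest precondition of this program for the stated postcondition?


Working backward. After the program, the postcondition 2*pos - u + 9 ≠ q ∨ 3*c - c - 1 ≥ u + b - 5 must hold; in canonical form it is 2*pos ≠ q + u - 9 ∨ 2*c ≥ b + u - 4.
Before b := q - q + 3: 2*pos ≠ q + u - 9 ∨ 2*c ≥ u - 1
Before c := 2*q + 8: 2*pos ≠ q + u - 9 ∨ 4*q ≥ u - 17
Answer: WP = 2*pos ≠ q + u - 9 ∨ 4*q ≥ u - 17


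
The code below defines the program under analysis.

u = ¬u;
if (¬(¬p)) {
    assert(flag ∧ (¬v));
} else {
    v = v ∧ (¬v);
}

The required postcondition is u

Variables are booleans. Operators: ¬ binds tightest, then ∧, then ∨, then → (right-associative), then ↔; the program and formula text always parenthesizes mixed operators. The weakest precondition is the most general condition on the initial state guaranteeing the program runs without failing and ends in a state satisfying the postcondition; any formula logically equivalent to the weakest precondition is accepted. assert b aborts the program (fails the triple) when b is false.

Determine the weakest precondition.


Working backward. After the program, u must hold.
Then branch requires flag ∧ (¬v) ∧ u; else branch requires u.
Before the if: (p → (flag ∧ (¬v) ∧ u)) ∧ ((¬p) → u)
Before u := ¬u: (p → (flag ∧ (¬v) ∧ (¬u))) ∧ ((¬p) → (¬u))
Answer: WP = (p → (flag ∧ (¬v) ∧ (¬u))) ∧ ((¬p) → (¬u))


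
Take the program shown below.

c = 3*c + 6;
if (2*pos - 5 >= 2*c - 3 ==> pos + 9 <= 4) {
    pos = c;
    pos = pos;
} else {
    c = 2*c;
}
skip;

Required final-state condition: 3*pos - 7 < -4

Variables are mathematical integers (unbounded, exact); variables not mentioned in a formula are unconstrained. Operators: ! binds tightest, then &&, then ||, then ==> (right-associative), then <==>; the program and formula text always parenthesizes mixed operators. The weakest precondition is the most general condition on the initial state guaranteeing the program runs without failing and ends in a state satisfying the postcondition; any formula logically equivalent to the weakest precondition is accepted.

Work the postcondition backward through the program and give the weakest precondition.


Working backward. After the program, the postcondition 3*pos - 7 < -4 must hold; in canonical form it is 3*pos < 3.
Before skip: 3*pos < 3
Then branch requires 3*c < 3; else branch requires 3*pos < 3.
Before the if: ((2*pos >= 2*c + 2 ==> pos <= -5) ==> 3*c < 3) && ((!(2*pos >= 2*c + 2 ==> pos <= -5)) ==> 3*pos < 3)
Before c := 3*c + 6: ((2*pos >= 6*c + 14 ==> pos <= -5) ==> 9*c < -15) && ((!(2*pos >= 6*c + 14 ==> pos <= -5)) ==> 3*pos < 3)
Answer: WP = ((2*pos >= 6*c + 14 ==> pos <= -5) ==> 9*c < -15) && ((!(2*pos >= 6*c + 14 ==> pos <= -5)) ==> 3*pos < 3)
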